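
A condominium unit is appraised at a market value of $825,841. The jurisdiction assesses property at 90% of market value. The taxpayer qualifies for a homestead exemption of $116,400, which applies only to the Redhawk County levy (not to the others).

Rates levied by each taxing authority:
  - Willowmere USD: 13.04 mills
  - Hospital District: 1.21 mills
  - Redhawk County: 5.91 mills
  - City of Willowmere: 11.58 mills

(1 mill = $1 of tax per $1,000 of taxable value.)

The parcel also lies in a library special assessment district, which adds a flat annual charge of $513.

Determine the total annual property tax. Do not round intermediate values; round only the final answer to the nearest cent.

$23,416.05

Assessed value = $825,841 × 0.9 = $743,256.9
Willowmere USD: $743,256.9 × 0.01304 = $9,692.069976
Hospital District: $743,256.9 × 0.00121 = $899.340849
Redhawk County: ($743,256.9 − $116,400) × 0.00591 = $626,856.9 × 0.00591 = $3,704.724279
City of Willowmere: $743,256.9 × 0.01158 = $8,606.914902
Levies subtotal = $22,903.050006
Total = $22,903.050006 + $513 = $23,416.050006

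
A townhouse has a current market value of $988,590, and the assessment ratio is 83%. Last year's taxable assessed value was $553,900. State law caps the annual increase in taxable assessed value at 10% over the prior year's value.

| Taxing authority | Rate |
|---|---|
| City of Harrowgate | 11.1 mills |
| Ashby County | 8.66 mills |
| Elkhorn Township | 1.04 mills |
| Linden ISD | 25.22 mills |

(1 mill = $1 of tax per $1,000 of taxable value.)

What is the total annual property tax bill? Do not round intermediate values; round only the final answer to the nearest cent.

$28,039.53

Uncapped assessed value = $988,590 × 0.83 = $820,529.7
Cap limit = $553,900 × 1.1 = $609,290
Taxable assessed value = min($820,529.7, $609,290) = $609,290 (cap binds)
City of Harrowgate: $609,290 × 0.0111 = $6,763.119
Ashby County: $609,290 × 0.00866 = $5,276.4514
Elkhorn Township: $609,290 × 0.00104 = $633.6616
Linden ISD: $609,290 × 0.02522 = $15,366.2938
Total = $28,039.5258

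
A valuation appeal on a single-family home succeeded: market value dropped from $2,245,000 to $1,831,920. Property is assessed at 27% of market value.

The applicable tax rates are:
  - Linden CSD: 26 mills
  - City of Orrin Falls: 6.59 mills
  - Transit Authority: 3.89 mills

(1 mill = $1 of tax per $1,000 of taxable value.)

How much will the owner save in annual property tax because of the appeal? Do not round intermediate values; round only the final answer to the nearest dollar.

Old assessed value = $2,245,000 × 0.27 = $606,150
New assessed value = $1,831,920 × 0.27 = $494,618.4
Combined rate = 0.026 + 0.00659 + 0.00389 = 0.03648
Old tax = $606,150 × 0.03648 = $22,112.352
New tax = $494,618.4 × 0.03648 = $18,043.679232
Reduction = $22,112.352 − $18,043.679232 = $4,068.672768

$4,069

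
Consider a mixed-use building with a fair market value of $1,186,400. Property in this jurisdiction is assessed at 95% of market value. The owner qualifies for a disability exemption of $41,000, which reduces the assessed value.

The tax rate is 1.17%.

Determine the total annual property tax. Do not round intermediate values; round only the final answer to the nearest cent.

$12,707.14

Assessed value = $1,186,400 × 0.95 = $1,127,080
Taxable value = $1,127,080 − $41,000 = $1,086,080
Tax = $1,086,080 × 0.0117 = $12,707.136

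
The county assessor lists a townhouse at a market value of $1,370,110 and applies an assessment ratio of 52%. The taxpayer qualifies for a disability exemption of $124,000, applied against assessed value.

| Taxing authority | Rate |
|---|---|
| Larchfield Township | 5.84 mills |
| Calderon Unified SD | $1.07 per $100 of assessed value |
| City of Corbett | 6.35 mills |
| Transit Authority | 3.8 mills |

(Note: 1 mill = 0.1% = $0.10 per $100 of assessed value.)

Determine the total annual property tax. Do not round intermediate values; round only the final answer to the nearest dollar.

$15,706

Assessed value = $1,370,110 × 0.52 = $712,457.2
Taxable value = $712,457.2 − $124,000 = $588,457.2
Larchfield Township: $588,457.2 × 0.00584 = $3,436.590048
Calderon Unified SD: $588,457.2 × 0.0107 = $6,296.49204
City of Corbett: $588,457.2 × 0.00635 = $3,736.70322
Transit Authority: $588,457.2 × 0.0038 = $2,236.13736
Total = $15,705.922668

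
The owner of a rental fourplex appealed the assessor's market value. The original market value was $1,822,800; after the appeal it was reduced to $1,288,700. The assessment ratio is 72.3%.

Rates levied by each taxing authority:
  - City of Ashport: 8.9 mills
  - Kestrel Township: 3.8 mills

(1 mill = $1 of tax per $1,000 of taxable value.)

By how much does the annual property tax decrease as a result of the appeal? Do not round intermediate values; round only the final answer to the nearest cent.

Old assessed value = $1,822,800 × 0.723 = $1,317,884.4
New assessed value = $1,288,700 × 0.723 = $931,730.1
Combined rate = 0.0089 + 0.0038 = 0.0127
Old tax = $1,317,884.4 × 0.0127 = $16,737.13188
New tax = $931,730.1 × 0.0127 = $11,832.97227
Reduction = $16,737.13188 − $11,832.97227 = $4,904.15961

$4,904.16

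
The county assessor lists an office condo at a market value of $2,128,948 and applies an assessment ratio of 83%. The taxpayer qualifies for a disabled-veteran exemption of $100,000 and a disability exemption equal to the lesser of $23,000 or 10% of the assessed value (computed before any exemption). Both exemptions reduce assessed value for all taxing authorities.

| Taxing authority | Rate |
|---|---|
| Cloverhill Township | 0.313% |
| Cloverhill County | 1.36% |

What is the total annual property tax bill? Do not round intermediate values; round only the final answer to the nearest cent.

$27,504.57

Assessed value = $2,128,948 × 0.83 = $1,767,026.84
Disability exemption = min($23,000, 10% × $1,767,026.84) = min($23,000, $176,702.684) = $23,000 (dollar cap binds)
Taxable value = $1,767,026.84 − $100,000 − $23,000 = $1,644,026.84
Cloverhill Township: $1,644,026.84 × 0.00313 = $5,145.8040092
Cloverhill County: $1,644,026.84 × 0.0136 = $22,358.765024
Total = $27,504.5690332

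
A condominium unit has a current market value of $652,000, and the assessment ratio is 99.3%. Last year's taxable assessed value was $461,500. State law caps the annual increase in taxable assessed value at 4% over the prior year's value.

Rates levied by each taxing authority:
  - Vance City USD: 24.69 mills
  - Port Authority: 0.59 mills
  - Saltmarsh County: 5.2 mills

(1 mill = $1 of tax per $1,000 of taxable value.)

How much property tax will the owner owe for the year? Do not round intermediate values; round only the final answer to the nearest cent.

$14,629.18

Uncapped assessed value = $652,000 × 0.993 = $647,436
Cap limit = $461,500 × 1.04 = $479,960
Taxable assessed value = min($647,436, $479,960) = $479,960 (cap binds)
Vance City USD: $479,960 × 0.02469 = $11,850.2124
Port Authority: $479,960 × 0.00059 = $283.1764
Saltmarsh County: $479,960 × 0.0052 = $2,495.792
Total = $14,629.1808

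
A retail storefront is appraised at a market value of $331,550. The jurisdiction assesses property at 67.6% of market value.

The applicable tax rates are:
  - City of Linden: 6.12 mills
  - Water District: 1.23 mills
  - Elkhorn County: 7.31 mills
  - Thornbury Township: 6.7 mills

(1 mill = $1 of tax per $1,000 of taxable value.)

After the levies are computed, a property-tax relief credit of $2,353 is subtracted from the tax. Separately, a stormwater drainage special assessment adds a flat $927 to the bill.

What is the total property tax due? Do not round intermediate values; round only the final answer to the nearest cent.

$3,361.37

Assessed value = $331,550 × 0.676 = $224,127.8
City of Linden: $224,127.8 × 0.00612 = $1,371.662136
Water District: $224,127.8 × 0.00123 = $275.677194
Elkhorn County: $224,127.8 × 0.00731 = $1,638.374218
Thornbury Township: $224,127.8 × 0.0067 = $1,501.65626
Levies subtotal = $4,787.369808
After credit = $4,787.369808 − $2,353 = $2,434.369808
Total = $2,434.369808 + $927 = $3,361.369808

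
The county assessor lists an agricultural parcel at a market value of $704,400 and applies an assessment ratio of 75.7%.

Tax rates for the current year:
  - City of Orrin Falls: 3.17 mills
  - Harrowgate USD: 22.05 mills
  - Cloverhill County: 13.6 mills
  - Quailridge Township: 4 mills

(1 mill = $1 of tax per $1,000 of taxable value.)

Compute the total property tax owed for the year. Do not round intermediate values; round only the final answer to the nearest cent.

$22,832.94

Assessed value = $704,400 × 0.757 = $533,230.8
City of Orrin Falls: $533,230.8 × 0.00317 = $1,690.341636
Harrowgate USD: $533,230.8 × 0.02205 = $11,757.73914
Cloverhill County: $533,230.8 × 0.0136 = $7,251.93888
Quailridge Township: $533,230.8 × 0.004 = $2,132.9232
Total = $1,690.341636 + $11,757.73914 + $7,251.93888 + $2,132.9232 = $22,832.942856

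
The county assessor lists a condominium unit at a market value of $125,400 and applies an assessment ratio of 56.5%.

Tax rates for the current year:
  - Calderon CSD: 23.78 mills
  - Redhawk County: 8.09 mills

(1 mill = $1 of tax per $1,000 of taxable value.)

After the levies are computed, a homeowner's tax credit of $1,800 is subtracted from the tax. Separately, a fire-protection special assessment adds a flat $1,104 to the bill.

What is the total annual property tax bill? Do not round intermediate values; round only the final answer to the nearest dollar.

$1,562

Assessed value = $125,400 × 0.565 = $70,851
Calderon CSD: $70,851 × 0.02378 = $1,684.83678
Redhawk County: $70,851 × 0.00809 = $573.18459
Levies subtotal = $2,258.02137
After credit = $2,258.02137 − $1,800 = $458.02137
Total = $458.02137 + $1,104 = $1,562.02137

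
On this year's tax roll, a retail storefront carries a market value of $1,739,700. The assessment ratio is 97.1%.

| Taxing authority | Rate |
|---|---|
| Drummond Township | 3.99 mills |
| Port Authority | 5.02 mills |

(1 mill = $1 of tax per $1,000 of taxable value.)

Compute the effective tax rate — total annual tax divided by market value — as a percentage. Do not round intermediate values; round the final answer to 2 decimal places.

0.87%

Assessed value = $1,739,700 × 0.971 = $1,689,248.7
Drummond Township: $1,689,248.7 × 0.00399 = $6,740.102313
Port Authority: $1,689,248.7 × 0.00502 = $8,480.028474
Total tax = $15,220.130787
Effective rate = $15,220.130787 ÷ $1,739,700 = 0.87% of market value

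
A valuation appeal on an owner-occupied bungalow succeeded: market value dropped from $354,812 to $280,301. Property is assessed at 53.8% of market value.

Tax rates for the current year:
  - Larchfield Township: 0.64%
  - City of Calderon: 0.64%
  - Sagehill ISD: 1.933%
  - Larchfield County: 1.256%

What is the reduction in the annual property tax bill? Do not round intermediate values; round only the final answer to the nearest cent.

Old assessed value = $354,812 × 0.538 = $190,888.856
New assessed value = $280,301 × 0.538 = $150,801.938
Combined rate = 0.0064 + 0.0064 + 0.01933 + 0.01256 = 0.04469
Old tax = $190,888.856 × 0.04469 = $8,530.82297464
New tax = $150,801.938 × 0.04469 = $6,739.33860922
Reduction = $8,530.82297464 − $6,739.33860922 = $1,791.48436542

$1,791.48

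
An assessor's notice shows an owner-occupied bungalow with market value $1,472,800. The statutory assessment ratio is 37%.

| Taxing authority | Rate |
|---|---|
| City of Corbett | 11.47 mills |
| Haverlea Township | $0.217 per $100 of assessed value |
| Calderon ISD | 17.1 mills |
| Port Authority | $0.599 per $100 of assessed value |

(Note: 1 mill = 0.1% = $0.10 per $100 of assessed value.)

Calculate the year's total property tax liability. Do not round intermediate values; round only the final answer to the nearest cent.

$20,015.50

Assessed value = $1,472,800 × 0.37 = $544,936
City of Corbett: $544,936 × 0.01147 = $6,250.41592
Haverlea Township: $544,936 × 0.00217 = $1,182.51112
Calderon ISD: $544,936 × 0.0171 = $9,318.4056
Port Authority: $544,936 × 0.00599 = $3,264.16664
Total = $20,015.49928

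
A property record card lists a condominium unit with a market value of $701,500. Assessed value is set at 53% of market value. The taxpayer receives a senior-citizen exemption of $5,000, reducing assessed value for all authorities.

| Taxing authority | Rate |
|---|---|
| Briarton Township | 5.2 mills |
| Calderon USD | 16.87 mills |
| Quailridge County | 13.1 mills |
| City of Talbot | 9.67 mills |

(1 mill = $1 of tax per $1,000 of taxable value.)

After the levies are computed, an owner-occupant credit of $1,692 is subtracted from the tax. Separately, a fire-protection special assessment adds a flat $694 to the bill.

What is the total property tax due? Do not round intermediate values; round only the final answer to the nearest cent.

Assessed value = $701,500 × 0.53 = $371,795
Taxable value = $371,795 − $5,000 = $366,795
Briarton Township: $366,795 × 0.0052 = $1,907.334
Calderon USD: $366,795 × 0.01687 = $6,187.83165
Quailridge County: $366,795 × 0.0131 = $4,805.0145
City of Talbot: $366,795 × 0.00967 = $3,546.90765
Levies subtotal = $16,447.0878
After credit = $16,447.0878 − $1,692 = $14,755.0878
Total = $14,755.0878 + $694 = $15,449.0878

$15,449.09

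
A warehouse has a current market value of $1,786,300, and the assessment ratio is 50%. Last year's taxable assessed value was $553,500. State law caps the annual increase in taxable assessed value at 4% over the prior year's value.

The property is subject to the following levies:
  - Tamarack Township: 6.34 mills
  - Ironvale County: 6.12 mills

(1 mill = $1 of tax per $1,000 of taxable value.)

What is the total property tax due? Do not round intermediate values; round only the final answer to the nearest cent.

$7,172.47

Uncapped assessed value = $1,786,300 × 0.5 = $893,150
Cap limit = $553,500 × 1.04 = $575,640
Taxable assessed value = min($893,150, $575,640) = $575,640 (cap binds)
Tamarack Township: $575,640 × 0.00634 = $3,649.5576
Ironvale County: $575,640 × 0.00612 = $3,522.9168
Total = $7,172.4744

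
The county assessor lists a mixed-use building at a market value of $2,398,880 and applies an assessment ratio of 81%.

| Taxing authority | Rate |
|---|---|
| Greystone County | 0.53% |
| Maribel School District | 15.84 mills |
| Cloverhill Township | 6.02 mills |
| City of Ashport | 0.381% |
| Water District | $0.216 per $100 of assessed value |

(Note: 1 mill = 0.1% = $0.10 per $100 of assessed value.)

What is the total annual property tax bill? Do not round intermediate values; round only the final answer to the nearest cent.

$64,374.66

Assessed value = $2,398,880 × 0.81 = $1,943,092.8
Greystone County: $1,943,092.8 × 0.0053 = $10,298.39184
Maribel School District: $1,943,092.8 × 0.01584 = $30,778.589952
Cloverhill Township: $1,943,092.8 × 0.00602 = $11,697.418656
City of Ashport: $1,943,092.8 × 0.00381 = $7,403.183568
Water District: $1,943,092.8 × 0.00216 = $4,197.080448
Total = $64,374.664464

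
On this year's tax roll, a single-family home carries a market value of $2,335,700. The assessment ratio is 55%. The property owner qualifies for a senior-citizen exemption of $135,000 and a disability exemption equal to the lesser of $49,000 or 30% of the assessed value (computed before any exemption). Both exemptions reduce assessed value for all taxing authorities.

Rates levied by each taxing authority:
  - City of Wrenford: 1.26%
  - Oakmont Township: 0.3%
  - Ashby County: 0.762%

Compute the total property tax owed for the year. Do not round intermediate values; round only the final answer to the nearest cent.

$25,556.74

Assessed value = $2,335,700 × 0.55 = $1,284,635
Disability exemption = min($49,000, 30% × $1,284,635) = min($49,000, $385,390.5) = $49,000 (dollar cap binds)
Taxable value = $1,284,635 − $135,000 − $49,000 = $1,100,635
City of Wrenford: $1,100,635 × 0.0126 = $13,868.001
Oakmont Township: $1,100,635 × 0.003 = $3,301.905
Ashby County: $1,100,635 × 0.00762 = $8,386.8387
Total = $25,556.7447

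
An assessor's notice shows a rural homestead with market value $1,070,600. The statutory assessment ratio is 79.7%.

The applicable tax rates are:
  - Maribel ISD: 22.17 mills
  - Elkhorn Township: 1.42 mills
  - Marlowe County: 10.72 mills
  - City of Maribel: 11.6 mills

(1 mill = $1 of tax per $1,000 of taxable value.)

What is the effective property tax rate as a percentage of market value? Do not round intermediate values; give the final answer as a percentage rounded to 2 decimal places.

Assessed value = $1,070,600 × 0.797 = $853,268.2
Maribel ISD: $853,268.2 × 0.02217 = $18,916.955994
Elkhorn Township: $853,268.2 × 0.00142 = $1,211.640844
Marlowe County: $853,268.2 × 0.01072 = $9,147.035104
City of Maribel: $853,268.2 × 0.0116 = $9,897.91112
Total tax = $39,173.543062
Effective rate = $39,173.543062 ÷ $1,070,600 = 3.66% of market value

3.66%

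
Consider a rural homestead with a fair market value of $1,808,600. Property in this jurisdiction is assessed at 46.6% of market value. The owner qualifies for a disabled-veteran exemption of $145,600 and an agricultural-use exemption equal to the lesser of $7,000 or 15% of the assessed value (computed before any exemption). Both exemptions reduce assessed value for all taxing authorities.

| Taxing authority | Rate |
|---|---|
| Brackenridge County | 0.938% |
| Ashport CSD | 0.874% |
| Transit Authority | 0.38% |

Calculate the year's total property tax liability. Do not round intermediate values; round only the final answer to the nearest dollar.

Assessed value = $1,808,600 × 0.466 = $842,807.6
Agricultural-use exemption = min($7,000, 15% × $842,807.6) = min($7,000, $126,421.14) = $7,000 (dollar cap binds)
Taxable value = $842,807.6 − $145,600 − $7,000 = $690,207.6
Brackenridge County: $690,207.6 × 0.00938 = $6,474.147288
Ashport CSD: $690,207.6 × 0.00874 = $6,032.414424
Transit Authority: $690,207.6 × 0.0038 = $2,622.78888
Total = $15,129.350592

$15,129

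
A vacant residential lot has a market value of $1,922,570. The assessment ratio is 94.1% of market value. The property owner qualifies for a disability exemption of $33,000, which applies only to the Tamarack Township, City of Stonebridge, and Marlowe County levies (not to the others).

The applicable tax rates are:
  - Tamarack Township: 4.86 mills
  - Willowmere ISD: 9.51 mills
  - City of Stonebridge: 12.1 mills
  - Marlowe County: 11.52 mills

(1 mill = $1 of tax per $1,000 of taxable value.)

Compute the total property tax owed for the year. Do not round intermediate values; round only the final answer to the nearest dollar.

$67,789

Assessed value = $1,922,570 × 0.941 = $1,809,138.37
Tamarack Township: ($1,809,138.37 − $33,000) × 0.00486 = $1,776,138.37 × 0.00486 = $8,632.0324782
Willowmere ISD: $1,809,138.37 × 0.00951 = $17,204.9058987
City of Stonebridge: ($1,809,138.37 − $33,000) × 0.0121 = $1,776,138.37 × 0.0121 = $21,491.274277
Marlowe County: ($1,809,138.37 − $33,000) × 0.01152 = $1,776,138.37 × 0.01152 = $20,461.1140224
Total = $67,789.3266763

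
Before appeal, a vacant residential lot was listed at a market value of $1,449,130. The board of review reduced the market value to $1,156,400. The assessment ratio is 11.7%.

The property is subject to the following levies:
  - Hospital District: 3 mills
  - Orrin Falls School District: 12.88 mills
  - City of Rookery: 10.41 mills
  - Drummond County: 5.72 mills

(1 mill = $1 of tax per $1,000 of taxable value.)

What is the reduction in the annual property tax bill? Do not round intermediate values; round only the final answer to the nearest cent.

Old assessed value = $1,449,130 × 0.117 = $169,548.21
New assessed value = $1,156,400 × 0.117 = $135,298.8
Combined rate = 0.003 + 0.01288 + 0.01041 + 0.00572 = 0.03201
Old tax = $169,548.21 × 0.03201 = $5,427.2382021
New tax = $135,298.8 × 0.03201 = $4,330.914588
Reduction = $5,427.2382021 − $4,330.914588 = $1,096.3236141

$1,096.32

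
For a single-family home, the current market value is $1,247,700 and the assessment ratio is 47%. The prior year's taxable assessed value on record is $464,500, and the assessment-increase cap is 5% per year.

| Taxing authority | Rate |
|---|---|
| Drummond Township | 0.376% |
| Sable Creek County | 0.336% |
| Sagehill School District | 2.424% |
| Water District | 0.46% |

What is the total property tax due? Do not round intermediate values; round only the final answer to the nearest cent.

$17,538.59

Uncapped assessed value = $1,247,700 × 0.47 = $586,419
Cap limit = $464,500 × 1.05 = $487,725
Taxable assessed value = min($586,419, $487,725) = $487,725 (cap binds)
Drummond Township: $487,725 × 0.00376 = $1,833.846
Sable Creek County: $487,725 × 0.00336 = $1,638.756
Sagehill School District: $487,725 × 0.02424 = $11,822.454
Water District: $487,725 × 0.0046 = $2,243.535
Total = $17,538.591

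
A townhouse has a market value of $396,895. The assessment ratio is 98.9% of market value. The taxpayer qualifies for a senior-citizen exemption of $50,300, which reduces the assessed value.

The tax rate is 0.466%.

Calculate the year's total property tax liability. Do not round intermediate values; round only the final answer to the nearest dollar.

$1,595

Assessed value = $396,895 × 0.989 = $392,529.155
Taxable value = $392,529.155 − $50,300 = $342,229.155
Tax = $342,229.155 × 0.00466 = $1,594.7878623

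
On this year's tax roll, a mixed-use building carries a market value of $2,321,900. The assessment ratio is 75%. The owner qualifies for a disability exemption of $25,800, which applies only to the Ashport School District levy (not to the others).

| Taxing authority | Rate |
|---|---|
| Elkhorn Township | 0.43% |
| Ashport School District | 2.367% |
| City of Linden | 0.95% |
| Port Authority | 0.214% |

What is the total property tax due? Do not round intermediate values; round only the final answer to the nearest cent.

$68,367.16

Assessed value = $2,321,900 × 0.75 = $1,741,425
Elkhorn Township: $1,741,425 × 0.0043 = $7,488.1275
Ashport School District: ($1,741,425 − $25,800) × 0.02367 = $1,715,625 × 0.02367 = $40,608.84375
City of Linden: $1,741,425 × 0.0095 = $16,543.5375
Port Authority: $1,741,425 × 0.00214 = $3,726.6495
Total = $68,367.15825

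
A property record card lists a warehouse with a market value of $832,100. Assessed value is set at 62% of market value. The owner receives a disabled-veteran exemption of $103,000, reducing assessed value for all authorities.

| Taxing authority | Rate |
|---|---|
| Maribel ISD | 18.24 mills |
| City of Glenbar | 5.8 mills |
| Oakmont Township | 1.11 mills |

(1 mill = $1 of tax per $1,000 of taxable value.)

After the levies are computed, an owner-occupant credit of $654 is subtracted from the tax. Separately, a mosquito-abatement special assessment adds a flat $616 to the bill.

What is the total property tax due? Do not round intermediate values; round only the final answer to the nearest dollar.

Assessed value = $832,100 × 0.62 = $515,902
Taxable value = $515,902 − $103,000 = $412,902
Maribel ISD: $412,902 × 0.01824 = $7,531.33248
City of Glenbar: $412,902 × 0.0058 = $2,394.8316
Oakmont Township: $412,902 × 0.00111 = $458.32122
Levies subtotal = $10,384.4853
After credit = $10,384.4853 − $654 = $9,730.4853
Total = $9,730.4853 + $616 = $10,346.4853

$10,346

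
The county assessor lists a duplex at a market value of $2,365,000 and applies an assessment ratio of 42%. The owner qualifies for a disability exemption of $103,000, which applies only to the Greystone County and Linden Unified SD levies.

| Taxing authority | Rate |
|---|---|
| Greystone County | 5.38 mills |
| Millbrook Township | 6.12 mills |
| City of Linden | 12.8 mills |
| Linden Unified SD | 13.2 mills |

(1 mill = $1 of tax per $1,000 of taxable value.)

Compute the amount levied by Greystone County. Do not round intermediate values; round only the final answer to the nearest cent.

Assessed value = $2,365,000 × 0.42 = $993,300
Greystone County taxable value = $993,300 − $103,000 = $890,300
Greystone County levy = $890,300 × 0.00538 = $4,789.814

$4,789.81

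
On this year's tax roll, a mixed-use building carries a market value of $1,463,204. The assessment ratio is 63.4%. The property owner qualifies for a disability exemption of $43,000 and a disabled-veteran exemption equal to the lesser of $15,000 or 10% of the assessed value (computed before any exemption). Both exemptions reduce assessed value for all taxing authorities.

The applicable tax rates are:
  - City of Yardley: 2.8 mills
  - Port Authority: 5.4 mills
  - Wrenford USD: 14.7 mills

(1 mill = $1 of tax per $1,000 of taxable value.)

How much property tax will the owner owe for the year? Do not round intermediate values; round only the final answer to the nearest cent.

$19,915.47

Assessed value = $1,463,204 × 0.634 = $927,671.336
Disabled-veteran exemption = min($15,000, 10% × $927,671.336) = min($15,000, $92,767.1336) = $15,000 (dollar cap binds)
Taxable value = $927,671.336 − $43,000 − $15,000 = $869,671.336
City of Yardley: $869,671.336 × 0.0028 = $2,435.0797408
Port Authority: $869,671.336 × 0.0054 = $4,696.2252144
Wrenford USD: $869,671.336 × 0.0147 = $12,784.1686392
Total = $19,915.4735944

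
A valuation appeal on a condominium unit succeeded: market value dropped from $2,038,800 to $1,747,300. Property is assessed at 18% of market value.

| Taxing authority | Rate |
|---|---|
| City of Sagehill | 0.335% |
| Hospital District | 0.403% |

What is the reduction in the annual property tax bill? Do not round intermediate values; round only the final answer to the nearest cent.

$387.23

Old assessed value = $2,038,800 × 0.18 = $366,984
New assessed value = $1,747,300 × 0.18 = $314,514
Combined rate = 0.00335 + 0.00403 = 0.00738
Old tax = $366,984 × 0.00738 = $2,708.34192
New tax = $314,514 × 0.00738 = $2,321.11332
Reduction = $2,708.34192 − $2,321.11332 = $387.2286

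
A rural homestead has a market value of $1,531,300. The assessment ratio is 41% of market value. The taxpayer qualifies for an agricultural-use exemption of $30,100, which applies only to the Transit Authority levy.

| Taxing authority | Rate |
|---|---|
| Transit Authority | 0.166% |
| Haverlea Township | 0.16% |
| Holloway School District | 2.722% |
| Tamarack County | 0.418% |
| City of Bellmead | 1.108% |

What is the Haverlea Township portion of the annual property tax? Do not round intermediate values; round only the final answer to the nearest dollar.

Assessed value = $1,531,300 × 0.41 = $627,833
Haverlea Township taxable value = $627,833 (exemption does not apply)
Haverlea Township levy = $627,833 × 0.0016 = $1,004.5328

$1,005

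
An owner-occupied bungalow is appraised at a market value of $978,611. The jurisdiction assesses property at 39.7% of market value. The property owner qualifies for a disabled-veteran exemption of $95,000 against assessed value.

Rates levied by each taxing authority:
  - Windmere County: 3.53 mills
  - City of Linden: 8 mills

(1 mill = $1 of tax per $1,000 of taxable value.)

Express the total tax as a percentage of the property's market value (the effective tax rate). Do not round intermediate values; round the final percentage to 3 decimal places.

0.346%

Assessed value = $978,611 × 0.397 = $388,508.567
Taxable value = $388,508.567 − $95,000 = $293,508.567
Windmere County: $293,508.567 × 0.00353 = $1,036.08524151
City of Linden: $293,508.567 × 0.008 = $2,348.068536
Total tax = $3,384.15377751
Effective rate = $3,384.15377751 ÷ $978,611 = 0.346% of market value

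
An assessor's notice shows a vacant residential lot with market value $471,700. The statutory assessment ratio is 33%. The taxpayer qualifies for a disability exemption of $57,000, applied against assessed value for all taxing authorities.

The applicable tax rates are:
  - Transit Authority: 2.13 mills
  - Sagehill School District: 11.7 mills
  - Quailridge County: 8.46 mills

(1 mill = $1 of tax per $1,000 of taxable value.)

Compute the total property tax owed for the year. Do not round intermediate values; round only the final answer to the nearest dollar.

$2,199

Assessed value = $471,700 × 0.33 = $155,661
Taxable value = $155,661 − $57,000 = $98,661
Transit Authority: $98,661 × 0.00213 = $210.14793
Sagehill School District: $98,661 × 0.0117 = $1,154.3337
Quailridge County: $98,661 × 0.00846 = $834.67206
Total = $210.14793 + $1,154.3337 + $834.67206 = $2,199.15369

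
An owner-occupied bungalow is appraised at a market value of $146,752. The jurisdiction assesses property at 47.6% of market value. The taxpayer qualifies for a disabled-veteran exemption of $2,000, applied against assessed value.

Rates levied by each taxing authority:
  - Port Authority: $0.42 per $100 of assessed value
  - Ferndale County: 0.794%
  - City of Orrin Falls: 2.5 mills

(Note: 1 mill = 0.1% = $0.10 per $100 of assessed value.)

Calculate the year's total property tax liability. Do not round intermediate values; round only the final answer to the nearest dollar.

$993

Assessed value = $146,752 × 0.476 = $69,853.952
Taxable value = $69,853.952 − $2,000 = $67,853.952
Port Authority: $67,853.952 × 0.0042 = $284.9865984
Ferndale County: $67,853.952 × 0.00794 = $538.76037888
City of Orrin Falls: $67,853.952 × 0.0025 = $169.63488
Total = $993.38185728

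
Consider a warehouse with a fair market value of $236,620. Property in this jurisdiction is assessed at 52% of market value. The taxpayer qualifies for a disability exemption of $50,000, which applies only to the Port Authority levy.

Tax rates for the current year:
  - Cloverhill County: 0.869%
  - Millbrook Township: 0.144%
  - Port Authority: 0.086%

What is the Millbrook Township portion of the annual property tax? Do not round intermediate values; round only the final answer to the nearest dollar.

$177

Assessed value = $236,620 × 0.52 = $123,042.4
Millbrook Township taxable value = $123,042.4 (exemption does not apply)
Millbrook Township levy = $123,042.4 × 0.00144 = $177.181056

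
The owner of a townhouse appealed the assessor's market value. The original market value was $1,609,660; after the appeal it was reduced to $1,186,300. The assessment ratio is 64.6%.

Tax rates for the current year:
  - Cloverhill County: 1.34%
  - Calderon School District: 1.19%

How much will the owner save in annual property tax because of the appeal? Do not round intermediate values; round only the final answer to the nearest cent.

$6,919.31

Old assessed value = $1,609,660 × 0.646 = $1,039,840.36
New assessed value = $1,186,300 × 0.646 = $766,349.8
Combined rate = 0.0134 + 0.0119 = 0.0253
Old tax = $1,039,840.36 × 0.0253 = $26,307.961108
New tax = $766,349.8 × 0.0253 = $19,388.64994
Reduction = $26,307.961108 − $19,388.64994 = $6,919.311168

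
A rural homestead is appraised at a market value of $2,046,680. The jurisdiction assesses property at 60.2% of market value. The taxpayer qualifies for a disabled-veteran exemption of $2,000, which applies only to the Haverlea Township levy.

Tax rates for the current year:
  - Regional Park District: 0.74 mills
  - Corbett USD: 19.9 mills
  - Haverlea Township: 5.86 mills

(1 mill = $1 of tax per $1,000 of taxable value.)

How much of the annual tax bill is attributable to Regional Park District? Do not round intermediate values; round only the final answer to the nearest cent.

$911.76

Assessed value = $2,046,680 × 0.602 = $1,232,101.36
Regional Park District taxable value = $1,232,101.36 (exemption does not apply)
Regional Park District levy = $1,232,101.36 × 0.00074 = $911.7550064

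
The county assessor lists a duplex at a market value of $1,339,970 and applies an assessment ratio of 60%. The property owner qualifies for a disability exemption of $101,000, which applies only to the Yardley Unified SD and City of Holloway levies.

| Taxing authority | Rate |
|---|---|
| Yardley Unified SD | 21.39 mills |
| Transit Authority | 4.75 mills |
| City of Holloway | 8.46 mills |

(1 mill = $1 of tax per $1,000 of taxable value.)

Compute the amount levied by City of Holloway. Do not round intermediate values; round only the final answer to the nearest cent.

Assessed value = $1,339,970 × 0.6 = $803,982
City of Holloway taxable value = $803,982 − $101,000 = $702,982
City of Holloway levy = $702,982 × 0.00846 = $5,947.22772

$5,947.23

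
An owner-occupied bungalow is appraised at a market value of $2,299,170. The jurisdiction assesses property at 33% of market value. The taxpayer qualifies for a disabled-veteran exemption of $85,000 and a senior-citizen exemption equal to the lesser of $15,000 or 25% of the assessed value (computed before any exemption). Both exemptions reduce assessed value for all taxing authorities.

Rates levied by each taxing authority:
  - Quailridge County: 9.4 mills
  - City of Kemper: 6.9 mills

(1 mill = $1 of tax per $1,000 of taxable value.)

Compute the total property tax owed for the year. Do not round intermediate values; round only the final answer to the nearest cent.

$10,737.24

Assessed value = $2,299,170 × 0.33 = $758,726.1
Senior-citizen exemption = min($15,000, 25% × $758,726.1) = min($15,000, $189,681.525) = $15,000 (dollar cap binds)
Taxable value = $758,726.1 − $85,000 − $15,000 = $658,726.1
Quailridge County: $658,726.1 × 0.0094 = $6,192.02534
City of Kemper: $658,726.1 × 0.0069 = $4,545.21009
Total = $10,737.23543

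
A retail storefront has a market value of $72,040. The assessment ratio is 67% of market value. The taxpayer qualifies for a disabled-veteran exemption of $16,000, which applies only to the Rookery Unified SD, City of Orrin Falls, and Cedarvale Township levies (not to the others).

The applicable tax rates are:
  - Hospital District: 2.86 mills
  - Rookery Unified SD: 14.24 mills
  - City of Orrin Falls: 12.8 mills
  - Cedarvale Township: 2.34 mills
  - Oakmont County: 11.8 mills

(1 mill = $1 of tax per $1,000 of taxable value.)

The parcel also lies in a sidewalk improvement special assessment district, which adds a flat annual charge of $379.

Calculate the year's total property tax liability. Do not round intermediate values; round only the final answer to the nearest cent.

$2,034.59

Assessed value = $72,040 × 0.67 = $48,266.8
Hospital District: $48,266.8 × 0.00286 = $138.043048
Rookery Unified SD: ($48,266.8 − $16,000) × 0.01424 = $32,266.8 × 0.01424 = $459.479232
City of Orrin Falls: ($48,266.8 − $16,000) × 0.0128 = $32,266.8 × 0.0128 = $413.01504
Cedarvale Township: ($48,266.8 − $16,000) × 0.00234 = $32,266.8 × 0.00234 = $75.504312
Oakmont County: $48,266.8 × 0.0118 = $569.54824
Levies subtotal = $1,655.589872
Total = $1,655.589872 + $379 = $2,034.589872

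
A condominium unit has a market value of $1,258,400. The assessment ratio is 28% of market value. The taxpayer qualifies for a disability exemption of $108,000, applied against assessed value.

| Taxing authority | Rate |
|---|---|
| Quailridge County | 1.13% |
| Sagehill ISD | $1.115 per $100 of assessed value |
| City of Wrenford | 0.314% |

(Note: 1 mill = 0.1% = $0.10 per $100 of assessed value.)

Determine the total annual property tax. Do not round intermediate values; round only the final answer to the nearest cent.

$6,252.97

Assessed value = $1,258,400 × 0.28 = $352,352
Taxable value = $352,352 − $108,000 = $244,352
Quailridge County: $244,352 × 0.0113 = $2,761.1776
Sagehill ISD: $244,352 × 0.01115 = $2,724.5248
City of Wrenford: $244,352 × 0.00314 = $767.26528
Total = $6,252.96768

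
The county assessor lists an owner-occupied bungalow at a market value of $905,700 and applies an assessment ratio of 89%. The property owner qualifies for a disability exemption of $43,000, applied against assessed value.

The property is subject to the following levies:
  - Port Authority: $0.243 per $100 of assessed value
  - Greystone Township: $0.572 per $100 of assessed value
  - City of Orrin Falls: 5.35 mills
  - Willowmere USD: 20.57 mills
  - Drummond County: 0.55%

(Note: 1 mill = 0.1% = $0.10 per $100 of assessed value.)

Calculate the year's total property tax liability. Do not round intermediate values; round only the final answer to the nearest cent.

$30,194.80

Assessed value = $905,700 × 0.89 = $806,073
Taxable value = $806,073 − $43,000 = $763,073
Port Authority: $763,073 × 0.00243 = $1,854.26739
Greystone Township: $763,073 × 0.00572 = $4,364.77756
City of Orrin Falls: $763,073 × 0.00535 = $4,082.44055
Willowmere USD: $763,073 × 0.02057 = $15,696.41161
Drummond County: $763,073 × 0.0055 = $4,196.9015
Total = $30,194.79861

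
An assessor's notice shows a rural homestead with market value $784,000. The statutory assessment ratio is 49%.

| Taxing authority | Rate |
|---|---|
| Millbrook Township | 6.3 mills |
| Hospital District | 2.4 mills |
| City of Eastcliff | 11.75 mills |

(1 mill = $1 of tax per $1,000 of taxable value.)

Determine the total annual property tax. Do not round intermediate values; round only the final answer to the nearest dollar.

Assessed value = $784,000 × 0.49 = $384,160
Millbrook Township: $384,160 × 0.0063 = $2,420.208
Hospital District: $384,160 × 0.0024 = $921.984
City of Eastcliff: $384,160 × 0.01175 = $4,513.88
Total = $2,420.208 + $921.984 + $4,513.88 = $7,856.072

$7,856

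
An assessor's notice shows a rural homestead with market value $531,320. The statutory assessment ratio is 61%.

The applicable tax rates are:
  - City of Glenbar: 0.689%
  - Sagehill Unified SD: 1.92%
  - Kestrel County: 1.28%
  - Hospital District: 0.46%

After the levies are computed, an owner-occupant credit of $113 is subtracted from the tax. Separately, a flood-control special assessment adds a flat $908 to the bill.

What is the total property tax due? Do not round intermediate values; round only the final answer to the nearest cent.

Assessed value = $531,320 × 0.61 = $324,105.2
City of Glenbar: $324,105.2 × 0.00689 = $2,233.084828
Sagehill Unified SD: $324,105.2 × 0.0192 = $6,222.81984
Kestrel County: $324,105.2 × 0.0128 = $4,148.54656
Hospital District: $324,105.2 × 0.0046 = $1,490.88392
Levies subtotal = $14,095.335148
After credit = $14,095.335148 − $113 = $13,982.335148
Total = $13,982.335148 + $908 = $14,890.335148

$14,890.34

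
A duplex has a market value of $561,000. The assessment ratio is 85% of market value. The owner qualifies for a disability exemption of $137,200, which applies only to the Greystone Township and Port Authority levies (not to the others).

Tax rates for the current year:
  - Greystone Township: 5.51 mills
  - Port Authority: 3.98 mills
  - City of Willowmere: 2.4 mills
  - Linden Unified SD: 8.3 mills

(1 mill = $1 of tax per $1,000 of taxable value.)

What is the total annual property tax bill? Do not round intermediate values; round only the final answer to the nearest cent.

$8,325.57

Assessed value = $561,000 × 0.85 = $476,850
Greystone Township: ($476,850 − $137,200) × 0.00551 = $339,650 × 0.00551 = $1,871.4715
Port Authority: ($476,850 − $137,200) × 0.00398 = $339,650 × 0.00398 = $1,351.807
City of Willowmere: $476,850 × 0.0024 = $1,144.44
Linden Unified SD: $476,850 × 0.0083 = $3,957.855
Total = $8,325.5735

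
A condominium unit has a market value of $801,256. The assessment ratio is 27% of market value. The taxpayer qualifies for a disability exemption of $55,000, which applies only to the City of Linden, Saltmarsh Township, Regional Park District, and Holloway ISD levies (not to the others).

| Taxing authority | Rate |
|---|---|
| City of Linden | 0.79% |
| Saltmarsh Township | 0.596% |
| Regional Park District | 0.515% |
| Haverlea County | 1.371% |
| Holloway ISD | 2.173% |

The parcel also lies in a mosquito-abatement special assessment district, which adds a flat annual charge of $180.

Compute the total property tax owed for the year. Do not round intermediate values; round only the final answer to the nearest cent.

$9,718.97

Assessed value = $801,256 × 0.27 = $216,339.12
City of Linden: ($216,339.12 − $55,000) × 0.0079 = $161,339.12 × 0.0079 = $1,274.579048
Saltmarsh Township: ($216,339.12 − $55,000) × 0.00596 = $161,339.12 × 0.00596 = $961.5811552
Regional Park District: ($216,339.12 − $55,000) × 0.00515 = $161,339.12 × 0.00515 = $830.896468
Haverlea County: $216,339.12 × 0.01371 = $2,966.0093352
Holloway ISD: ($216,339.12 − $55,000) × 0.02173 = $161,339.12 × 0.02173 = $3,505.8990776
Levies subtotal = $9,538.965084
Total = $9,538.965084 + $180 = $9,718.965084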